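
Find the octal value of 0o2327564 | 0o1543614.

0o3767774

OR each oct digit independently (no carries):
  2|1=3, 3|5=7, 2|4=6, 7|3=7, 5|6=7, 6|1=7, 4|4=4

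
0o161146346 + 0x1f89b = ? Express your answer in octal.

0x1f89b = 0o374233 in octal.
Add column by column in base 8, right to left:
  6+3 = 1 carry 1
  4+3+1 = 0 carry 1
  3+2+1 = 6
  6+4 = 2 carry 1
  4+7+1 = 4 carry 1
  1+3+1 = 5
  1+0 = 1
  6+0 = 6
  1+0 = 1

0o161542601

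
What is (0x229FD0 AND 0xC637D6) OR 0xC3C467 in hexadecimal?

0xC3D7F7

0x229FD0 AND 0xC637D6 = 0x0217D0.
Then OR with 0xC3C467.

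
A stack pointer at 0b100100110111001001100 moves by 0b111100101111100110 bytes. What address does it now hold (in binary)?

0b101100011101000110010

Add column by column in base 2, right to left:
  0+0 = 0
  0+1 = 1
  1+1 = 0 carry 1
  1+0+1 = 0 carry 1
  0+0+1 = 1
  0+1 = 1
  1+1 = 0 carry 1
  0+1+1 = 0 carry 1
  0+1+1 = 0 carry 1
  1+1+1 = 1 carry 1
  1+0+1 = 0 carry 1
  1+1+1 = 1 carry 1
  0+0+1 = 1
  1+0 = 1
  1+1 = 0 carry 1
  0+1+1 = 0 carry 1
  0+1+1 = 0 carry 1
  1+1+1 = 1 carry 1
  0+0+1 = 1
  0+0 = 0
  1+0 = 1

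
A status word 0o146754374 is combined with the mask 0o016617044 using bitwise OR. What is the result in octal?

0o156757374

OR each oct digit independently (no carries):
  1|0=1, 4|1=5, 6|6=6, 7|6=7, 5|1=5, 4|7=7, 3|0=3, 7|4=7, 4|4=4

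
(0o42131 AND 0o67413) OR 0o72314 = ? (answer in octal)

0o42131 AND 0o67413 = 0o42011.
Then OR with 0o72314.

0o72315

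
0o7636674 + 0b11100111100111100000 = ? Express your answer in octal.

0o13333634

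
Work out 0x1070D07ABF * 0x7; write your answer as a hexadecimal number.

Multiply each base-16 digit by 7, carrying:
  F×7 = 105 → write 9 carry 6
  B×7+6 = 83 → write 3 carry 5
  A×7+5 = 75 → write B carry 4
  7×7+4 = 53 → write 5 carry 3
  0×7+3 = 3 → write 3
  D×7 = 91 → write B carry 5
  0×7+5 = 5 → write 5
  7×7 = 49 → write 1 carry 3
  0×7+3 = 3 → write 3
  1×7 = 7 → write 7

0x7315B35B39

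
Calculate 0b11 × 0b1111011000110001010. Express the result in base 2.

0b101110001010010011110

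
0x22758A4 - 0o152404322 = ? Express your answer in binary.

0b11111010100111111010010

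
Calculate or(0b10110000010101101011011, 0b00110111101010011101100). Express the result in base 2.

OR bit by bit (1 where either bit is 1):
  10110000010101101011011
| 00110111101010011101100
= 10110111111111111111111

0b10110111111111111111111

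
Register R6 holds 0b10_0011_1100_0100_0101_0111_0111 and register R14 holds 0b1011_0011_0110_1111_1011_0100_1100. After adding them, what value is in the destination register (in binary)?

Add column by column in base 2, right to left:
  1+0 = 1
  1+0 = 1
  1+1 = 0 carry 1
  0+1+1 = 0 carry 1
  1+0+1 = 0 carry 1
  1+0+1 = 0 carry 1
  1+1+1 = 1 carry 1
  0+0+1 = 1
  1+1 = 0 carry 1
  0+1+1 = 0 carry 1
  1+0+1 = 0 carry 1
  0+1+1 = 0 carry 1
  0+1+1 = 0 carry 1
  0+1+1 = 0 carry 1
  1+1+1 = 1 carry 1
  0+1+1 = 0 carry 1
  0+0+1 = 1
  0+1 = 1
  1+1 = 0 carry 1
  1+0+1 = 0 carry 1
  1+1+1 = 1 carry 1
  1+1+1 = 1 carry 1
  0+0+1 = 1
  0+0 = 0
  0+1 = 1
  1+1 = 0 carry 1
  0+0+1 = 1
  0+1 = 1

0b1101011100110100000011000011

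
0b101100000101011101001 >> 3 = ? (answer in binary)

Right shift by 3: drop the 3 least-significant bits.

0b101100000101011101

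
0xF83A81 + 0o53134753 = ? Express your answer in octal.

0xF83A81 = 0o76035201 in octal.
Add column by column in base 8, right to left:
  1+3 = 4
  0+5 = 5
  2+7 = 1 carry 1
  5+4+1 = 2 carry 1
  3+3+1 = 7
  0+1 = 1
  6+3 = 1 carry 1
  7+5+1 = 5 carry 1
  final carry 1

0o151172154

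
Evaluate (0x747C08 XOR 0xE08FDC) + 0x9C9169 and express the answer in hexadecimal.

First 0x747C08 XOR 0xE08FDC = 0x94F3D4.
Add column by column in base 16, right to left:
  4+9 = D
  D+6 = 3 carry 1
  3+1+1 = 5
  F+9 = 8 carry 1
  4+C+1 = 1 carry 1
  9+9+1 = 3 carry 1
  final carry 1

0x131853D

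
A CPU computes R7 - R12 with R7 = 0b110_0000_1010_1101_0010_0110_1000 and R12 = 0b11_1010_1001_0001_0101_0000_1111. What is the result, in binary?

0b10011000011011110101011001

Subtract column by column in base 2:
  0-1 → 1 (borrow)
  0-1-1 → 0 (borrow)
  0-1-1 → 0 (borrow)
  1-1-1 → 1 (borrow)
  0-0-1 → 1 (borrow)
  1-0-1 → 0
  1-0 → 1
  0-0 → 0
  0-1 → 1 (borrow)
  1-0-1 → 0
  0-1 → 1 (borrow)
  0-0-1 → 1 (borrow)
  1-1-1 → 1 (borrow)
  0-0-1 → 1 (borrow)
  1-0-1 → 0
  1-0 → 1
  0-1 → 1 (borrow)
  1-0-1 → 0
  0-0 → 0
  1-1 → 0
  0-0 → 0
  0-1 → 1 (borrow)
  0-0-1 → 1 (borrow)
  0-1-1 → 0 (borrow)
  0-1-1 → 0 (borrow)
  1-1-1 → 1 (borrow)
  1-0-1 → 0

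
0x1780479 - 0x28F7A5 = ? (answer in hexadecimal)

0x14F0CD4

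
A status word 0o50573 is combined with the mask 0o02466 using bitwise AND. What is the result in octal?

0o00462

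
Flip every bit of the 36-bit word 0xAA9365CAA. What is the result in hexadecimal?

0x556C9A355

Each hex digit d becomes F−d:
  A→5, A→5, 9→6, 3→C, 6→9, 5→A, C→3, A→5, A→5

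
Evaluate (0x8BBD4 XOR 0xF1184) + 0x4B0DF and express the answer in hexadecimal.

First 0x8BBD4 XOR 0xF1184 = 0x7AA50.
Add column by column in base 16, right to left:
  0+F = F
  5+D = 2 carry 1
  A+0+1 = B
  A+B = 5 carry 1
  7+4+1 = C

0xC5B2F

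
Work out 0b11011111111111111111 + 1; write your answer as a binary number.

The trailing 17 digits are 1 (max in base 2), so adding 1 cascades: they roll to 0 and the next digit up increments.

0b11100000000000000000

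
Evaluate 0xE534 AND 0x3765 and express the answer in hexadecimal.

0x2524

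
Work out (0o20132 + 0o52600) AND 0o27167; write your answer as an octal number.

0o22122

Add column by column in base 8, right to left:
  2+0 = 2
  3+0 = 3
  1+6 = 7
  0+2 = 2
  2+5 = 7
Sum = 0o72732; now AND with 0o27167:
  7&2=2, 2&7=2, 7&1=1, 3&6=2, 2&7=2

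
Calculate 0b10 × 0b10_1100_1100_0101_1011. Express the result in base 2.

0b1011001100010110110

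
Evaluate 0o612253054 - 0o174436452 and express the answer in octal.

0o415614402

Subtract column by column in base 8:
  4-2 → 2
  5-5 → 0
  0-4 → 4 (borrow)
  3-6-1 → 4 (borrow)
  5-3-1 → 1
  2-4 → 6 (borrow)
  2-4-1 → 5 (borrow)
  1-7-1 → 1 (borrow)
  6-1-1 → 4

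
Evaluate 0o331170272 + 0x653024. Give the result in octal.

0o362420336

0x653024 = 0o31230044 in octal.
Add column by column in base 8, right to left:
  2+4 = 6
  7+4 = 3 carry 1
  2+0+1 = 3
  0+0 = 0
  7+3 = 2 carry 1
  1+2+1 = 4
  1+1 = 2
  3+3 = 6
  3+0 = 3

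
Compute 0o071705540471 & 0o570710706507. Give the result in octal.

0o070700500401

AND each oct digit independently (no carries):
  0&5=0, 7&7=7, 1&0=0, 7&7=7, 0&1=0, 5&0=0, 5&7=5, 4&0=0, 0&6=0, 4&5=4, 7&0=0, 1&7=1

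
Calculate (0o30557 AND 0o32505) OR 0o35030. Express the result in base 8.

0o30557 AND 0o32505 = 0o30505.
Then OR with 0o35030.

0o35535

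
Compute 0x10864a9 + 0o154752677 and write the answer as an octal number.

0o257035150

0x10864a9 = 0o102062251 in octal.
Add column by column in base 8, right to left:
  1+7 = 0 carry 1
  5+7+1 = 5 carry 1
  2+6+1 = 1 carry 1
  2+2+1 = 5
  6+5 = 3 carry 1
  0+7+1 = 0 carry 1
  2+4+1 = 7
  0+5 = 5
  1+1 = 2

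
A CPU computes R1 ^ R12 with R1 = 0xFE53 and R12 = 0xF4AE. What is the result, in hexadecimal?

0x0AFD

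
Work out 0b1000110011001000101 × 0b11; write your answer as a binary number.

Multiply each base-2 digit by 3, carrying:
  1×3 = 3 → write 1 carry 1
  0×3+1 = 1 → write 1
  1×3 = 3 → write 1 carry 1
  0×3+1 = 1 → write 1
  0×3 = 0 → write 0
  0×3 = 0 → write 0
  1×3 = 3 → write 1 carry 1
  0×3+1 = 1 → write 1
  0×3 = 0 → write 0
  1×3 = 3 → write 1 carry 1
  1×3+1 = 4 → write 0 carry 2
  0×3+2 = 2 → write 0 carry 1
  0×3+1 = 1 → write 1
  1×3 = 3 → write 1 carry 1
  1×3+1 = 4 → write 0 carry 2
  0×3+2 = 2 → write 0 carry 1
  0×3+1 = 1 → write 1
  0×3 = 0 → write 0
  1×3 = 3 → write 1 carry 1
  remaining carry: 1

0b11010011001011001111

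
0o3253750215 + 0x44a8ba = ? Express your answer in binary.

0b11010111101000111100101000111

0o3253750215 = 0b11010101011111101000010001101 in binary.
0x44a8ba = 0b10001001010100010111010 in binary.
Add column by column in base 2, right to left:
  1+0 = 1
  0+1 = 1
  1+0 = 1
  1+1 = 0 carry 1
  0+1+1 = 0 carry 1
  0+1+1 = 0 carry 1
  0+0+1 = 1
  1+1 = 0 carry 1
  0+0+1 = 1
  0+0 = 0
  0+0 = 0
  0+1 = 1
  1+0 = 1
  0+1 = 1
  1+0 = 1
  1+1 = 0 carry 1
  1+0+1 = 0 carry 1
  1+0+1 = 0 carry 1
  1+1+1 = 1 carry 1
  1+0+1 = 0 carry 1
  0+0+1 = 1
  1+0 = 1
  0+1 = 1
  1+0 = 1
  0+0 = 0
  1+0 = 1
  0+0 = 0
  1+0 = 1
  1+0 = 1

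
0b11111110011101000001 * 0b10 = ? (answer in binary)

0b111111100111010000010

Multiply each base-2 digit by 2, carrying:
  1×2 = 2 → write 0 carry 1
  0×2+1 = 1 → write 1
  0×2 = 0 → write 0
  0×2 = 0 → write 0
  0×2 = 0 → write 0
  0×2 = 0 → write 0
  1×2 = 2 → write 0 carry 1
  0×2+1 = 1 → write 1
  1×2 = 2 → write 0 carry 1
  1×2+1 = 3 → write 1 carry 1
  1×2+1 = 3 → write 1 carry 1
  0×2+1 = 1 → write 1
  0×2 = 0 → write 0
  1×2 = 2 → write 0 carry 1
  1×2+1 = 3 → write 1 carry 1
  1×2+1 = 3 → write 1 carry 1
  1×2+1 = 3 → write 1 carry 1
  1×2+1 = 3 → write 1 carry 1
  1×2+1 = 3 → write 1 carry 1
  1×2+1 = 3 → write 1 carry 1
  remaining carry: 1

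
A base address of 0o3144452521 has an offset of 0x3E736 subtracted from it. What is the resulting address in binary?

0b11001100011100110111000011011

0o3144452521 = 0b11001100100100101010101010001 in binary.
0x3E736 = 0b111110011100110110 in binary.
Subtract column by column in base 2:
  1-0 → 1
  0-1 → 1 (borrow)
  0-1-1 → 0 (borrow)
  0-0-1 → 1 (borrow)
  1-1-1 → 1 (borrow)
  0-1-1 → 0 (borrow)
  1-0-1 → 0
  0-0 → 0
  1-1 → 0
  0-1 → 1 (borrow)
  1-1-1 → 1 (borrow)
  0-0-1 → 1 (borrow)
  1-0-1 → 0
  0-1 → 1 (borrow)
  1-1-1 → 1 (borrow)
  0-1-1 → 0 (borrow)
  0-1-1 → 0 (borrow)
  1-1-1 → 1 (borrow)
  0-0-1 → 1 (borrow)
  0-0-1 → 1 (borrow)
  1-0-1 → 0
  0-0 → 0
  0-0 → 0
  1-0 → 1
  1-0 → 1
  0-0 → 0
  0-0 → 0
  1-0 → 1
  1-0 → 1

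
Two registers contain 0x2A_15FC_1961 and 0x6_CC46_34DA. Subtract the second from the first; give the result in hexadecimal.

0x2349B5E487

Subtract column by column in base 16:
  1-A → 7 (borrow)
  6-D-1 → 8 (borrow)
  9-4-1 → 4
  1-3 → E (borrow)
  C-6-1 → 5
  F-4 → B
  5-C → 9 (borrow)
  1-C-1 → 4 (borrow)
  A-6-1 → 3
  2-0 → 2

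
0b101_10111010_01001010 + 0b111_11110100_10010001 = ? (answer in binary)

0b11011010111011011011

Add column by column in base 2, right to left:
  0+1 = 1
  1+0 = 1
  0+0 = 0
  1+0 = 1
  0+1 = 1
  0+0 = 0
  1+0 = 1
  0+1 = 1
  0+0 = 0
  1+0 = 1
  0+1 = 1
  1+0 = 1
  1+1 = 0 carry 1
  1+1+1 = 1 carry 1
  0+1+1 = 0 carry 1
  1+1+1 = 1 carry 1
  1+1+1 = 1 carry 1
  0+1+1 = 0 carry 1
  1+1+1 = 1 carry 1
  final carry 1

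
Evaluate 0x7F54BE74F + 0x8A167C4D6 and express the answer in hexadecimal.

0x1096B3AC25

Add column by column in base 16, right to left:
  F+6 = 5 carry 1
  4+D+1 = 2 carry 1
  7+4+1 = C
  E+C = A carry 1
  B+7+1 = 3 carry 1
  4+6+1 = B
  5+1 = 6
  F+A = 9 carry 1
  7+8+1 = 0 carry 1
  final carry 1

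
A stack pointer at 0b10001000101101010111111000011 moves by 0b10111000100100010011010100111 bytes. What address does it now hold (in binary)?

Add column by column in base 2, right to left:
  1+1 = 0 carry 1
  1+1+1 = 1 carry 1
  0+1+1 = 0 carry 1
  0+0+1 = 1
  0+0 = 0
  0+1 = 1
  1+0 = 1
  1+1 = 0 carry 1
  1+0+1 = 0 carry 1
  1+1+1 = 1 carry 1
  1+1+1 = 1 carry 1
  1+0+1 = 0 carry 1
  0+0+1 = 1
  1+1 = 0 carry 1
  0+0+1 = 1
  1+0 = 1
  0+0 = 0
  1+1 = 0 carry 1
  1+0+1 = 0 carry 1
  0+0+1 = 1
  1+1 = 0 carry 1
  0+0+1 = 1
  0+0 = 0
  0+0 = 0
  1+1 = 0 carry 1
  0+1+1 = 0 carry 1
  0+1+1 = 0 carry 1
  0+0+1 = 1
  1+1 = 0 carry 1
  final carry 1

0b101000001010001101011001101010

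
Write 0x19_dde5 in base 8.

0o6356745

Expand each hex digit to 4 bits: 1=0001 9=1001 d=1101 d=1101 e=1110 5=0101.
Group the bits in threes: 110 011 101 110 111 100 101 → 6356745.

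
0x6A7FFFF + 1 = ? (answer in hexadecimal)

The trailing 4 digits are F (max in base 16), so adding 1 cascades: they roll to 0 and the next digit up increments.

0x6A80000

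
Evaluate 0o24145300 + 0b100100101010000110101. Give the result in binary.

0b11000110001111011110101

0o24145300 = 0b10100001100101011000000 in binary.
Add column by column in base 2, right to left:
  0+1 = 1
  0+0 = 0
  0+1 = 1
  0+0 = 0
  0+1 = 1
  0+1 = 1
  1+0 = 1
  1+0 = 1
  0+0 = 0
  1+0 = 1
  0+1 = 1
  1+0 = 1
  0+1 = 1
  0+0 = 0
  1+1 = 0 carry 1
  1+0+1 = 0 carry 1
  0+0+1 = 1
  0+1 = 1
  0+0 = 0
  0+0 = 0
  1+1 = 0 carry 1
  0+0+1 = 1
  1+0 = 1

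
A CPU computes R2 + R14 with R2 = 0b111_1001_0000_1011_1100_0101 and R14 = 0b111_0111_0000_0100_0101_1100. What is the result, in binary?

0b111100000001000000100001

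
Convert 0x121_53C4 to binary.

Expand each hex digit to 4 bits: 1=0001 2=0010 1=0001 5=0101 3=0011 C=1100 4=0100.

0b1001000010101001111000100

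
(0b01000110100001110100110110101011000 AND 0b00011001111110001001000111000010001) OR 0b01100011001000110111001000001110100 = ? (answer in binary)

0b01000110100001110100110110101011000 AND 0b00011001111110001001000111000010001 = 0b00000000100000000000000110000010000.
Then OR with 0b01100011001000110111001000001110100.

0b1100011101000110111001110001110100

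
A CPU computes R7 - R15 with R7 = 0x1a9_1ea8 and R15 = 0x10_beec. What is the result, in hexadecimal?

Subtract column by column in base 16:
  8-c → c (borrow)
  a-e-1 → b (borrow)
  e-e-1 → f (borrow)
  1-b-1 → 5 (borrow)
  9-0-1 → 8
  a-1 → 9
  1-0 → 1

0x1985fbc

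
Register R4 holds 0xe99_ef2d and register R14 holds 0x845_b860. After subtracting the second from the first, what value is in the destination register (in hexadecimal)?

Subtract column by column in base 16:
  d-0 → d
  2-6 → c (borrow)
  f-8-1 → 6
  e-b → 3
  9-5 → 4
  9-4 → 5
  e-8 → 6

0x65436cd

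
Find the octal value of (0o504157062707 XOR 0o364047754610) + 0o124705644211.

0o1005016602330

First 0o504157062707 XOR 0o364047754610 = 0o660110736117.
Add column by column in base 8, right to left:
  7+1 = 0 carry 1
  1+1+1 = 3
  1+2 = 3
  6+4 = 2 carry 1
  3+4+1 = 0 carry 1
  7+6+1 = 6 carry 1
  0+5+1 = 6
  1+0 = 1
  1+7 = 0 carry 1
  0+4+1 = 5
  6+2 = 0 carry 1
  6+1+1 = 0 carry 1
  final carry 1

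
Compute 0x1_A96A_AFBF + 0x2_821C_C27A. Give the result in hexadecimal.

0x42B877239

Add column by column in base 16, right to left:
  F+A = 9 carry 1
  B+7+1 = 3 carry 1
  F+2+1 = 2 carry 1
  A+C+1 = 7 carry 1
  A+C+1 = 7 carry 1
  6+1+1 = 8
  9+2 = B
  A+8 = 2 carry 1
  1+2+1 = 4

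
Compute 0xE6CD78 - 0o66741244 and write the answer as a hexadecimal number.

0o66741244 = 0xDBC2A4 in hexadecimal.
Subtract column by column in base 16:
  8-4 → 4
  7-A → D (borrow)
  D-2-1 → A
  C-C → 0
  6-B → B (borrow)
  E-D-1 → 0

0xB0AD4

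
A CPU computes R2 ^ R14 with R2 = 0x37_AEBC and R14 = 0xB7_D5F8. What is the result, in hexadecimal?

0x807B44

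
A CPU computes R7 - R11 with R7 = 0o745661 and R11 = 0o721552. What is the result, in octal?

0o24107

Subtract column by column in base 8:
  1-2 → 7 (borrow)
  6-5-1 → 0
  6-5 → 1
  5-1 → 4
  4-2 → 2
  7-7 → 0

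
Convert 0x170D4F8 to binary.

0b1011100001101010011111000

Expand each hex digit to 4 bits: 1=0001 7=0111 0=0000 D=1101 4=0100 F=1111 8=1000.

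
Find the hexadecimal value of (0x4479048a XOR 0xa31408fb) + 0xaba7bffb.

First 0x4479048a XOR 0xa31408fb = 0xe76d0c71.
Add column by column in base 16, right to left:
  1+b = c
  7+f = 6 carry 1
  c+f+1 = c carry 1
  0+b+1 = c
  d+7 = 4 carry 1
  6+a+1 = 1 carry 1
  7+b+1 = 3 carry 1
  e+a+1 = 9 carry 1
  final carry 1

0x19314cc6c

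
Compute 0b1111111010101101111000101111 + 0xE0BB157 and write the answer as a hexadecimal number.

0x1DF68F86

0b1111111010101101111000101111 = 0xFEADE2F in hexadecimal.
Add column by column in base 16, right to left:
  F+7 = 6 carry 1
  2+5+1 = 8
  E+1 = F
  D+B = 8 carry 1
  A+B+1 = 6 carry 1
  E+0+1 = F
  F+E = D carry 1
  final carry 1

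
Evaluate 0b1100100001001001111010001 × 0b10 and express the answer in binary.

Multiply each base-2 digit by 2, carrying:
  1×2 = 2 → write 0 carry 1
  0×2+1 = 1 → write 1
  0×2 = 0 → write 0
  0×2 = 0 → write 0
  1×2 = 2 → write 0 carry 1
  0×2+1 = 1 → write 1
  1×2 = 2 → write 0 carry 1
  1×2+1 = 3 → write 1 carry 1
  1×2+1 = 3 → write 1 carry 1
  1×2+1 = 3 → write 1 carry 1
  0×2+1 = 1 → write 1
  0×2 = 0 → write 0
  1×2 = 2 → write 0 carry 1
  0×2+1 = 1 → write 1
  0×2 = 0 → write 0
  1×2 = 2 → write 0 carry 1
  0×2+1 = 1 → write 1
  0×2 = 0 → write 0
  0×2 = 0 → write 0
  0×2 = 0 → write 0
  1×2 = 2 → write 0 carry 1
  0×2+1 = 1 → write 1
  0×2 = 0 → write 0
  1×2 = 2 → write 0 carry 1
  1×2+1 = 3 → write 1 carry 1
  remaining carry: 1

0b11001000010010011110100010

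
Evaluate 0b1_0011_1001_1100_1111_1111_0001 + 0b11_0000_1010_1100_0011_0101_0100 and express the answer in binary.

0b100010001001001001101000101

Add column by column in base 2, right to left:
  1+0 = 1
  0+0 = 0
  0+1 = 1
  0+0 = 0
  1+1 = 0 carry 1
  1+0+1 = 0 carry 1
  1+1+1 = 1 carry 1
  1+0+1 = 0 carry 1
  1+1+1 = 1 carry 1
  1+1+1 = 1 carry 1
  1+0+1 = 0 carry 1
  1+0+1 = 0 carry 1
  0+0+1 = 1
  0+0 = 0
  1+1 = 0 carry 1
  1+1+1 = 1 carry 1
  1+0+1 = 0 carry 1
  0+1+1 = 0 carry 1
  0+0+1 = 1
  1+1 = 0 carry 1
  1+0+1 = 0 carry 1
  1+0+1 = 0 carry 1
  0+0+1 = 1
  0+0 = 0
  1+1 = 0 carry 1
  0+1+1 = 0 carry 1
  final carry 1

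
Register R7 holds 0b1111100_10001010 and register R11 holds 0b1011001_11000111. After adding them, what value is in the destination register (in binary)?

0b1101011001010001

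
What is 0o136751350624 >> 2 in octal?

0o27572272145

2 bits is not a whole number of base-8 digits; in binary: 1011110111101001011101000110010100 >> 2 = 10111101111010010111010001100101.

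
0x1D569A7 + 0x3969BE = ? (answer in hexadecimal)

Add column by column in base 16, right to left:
  7+E = 5 carry 1
  A+B+1 = 6 carry 1
  9+9+1 = 3 carry 1
  6+6+1 = D
  5+9 = E
  D+3 = 0 carry 1
  1+0+1 = 2

0x20ED365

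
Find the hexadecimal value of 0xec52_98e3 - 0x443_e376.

0xe80eb56d

Subtract column by column in base 16:
  3-6 → d (borrow)
  e-7-1 → 6
  8-3 → 5
  9-e → b (borrow)
  2-3-1 → e (borrow)
  5-4-1 → 0
  c-4 → 8
  e-0 → e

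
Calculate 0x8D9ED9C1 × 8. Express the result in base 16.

Multiply each base-16 digit by 8, carrying:
  1×8 = 8 → write 8
  C×8 = 96 → write 0 carry 6
  9×8+6 = 78 → write E carry 4
  D×8+4 = 108 → write C carry 6
  E×8+6 = 118 → write 6 carry 7
  9×8+7 = 79 → write F carry 4
  D×8+4 = 108 → write C carry 6
  8×8+6 = 70 → write 6 carry 4
  remaining carry: 4

0x46CF6CE08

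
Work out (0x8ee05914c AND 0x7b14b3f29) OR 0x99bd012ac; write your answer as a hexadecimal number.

0x9bbd113ac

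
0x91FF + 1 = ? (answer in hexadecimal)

The trailing 2 digits are F (max in base 16), so adding 1 cascades: they roll to 0 and the next digit up increments.

0x9200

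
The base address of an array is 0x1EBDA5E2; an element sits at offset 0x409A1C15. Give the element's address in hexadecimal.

Add column by column in base 16, right to left:
  2+5 = 7
  E+1 = F
  5+C = 1 carry 1
  A+1+1 = C
  D+A = 7 carry 1
  B+9+1 = 5 carry 1
  E+0+1 = F
  1+4 = 5

0x5F57C1F7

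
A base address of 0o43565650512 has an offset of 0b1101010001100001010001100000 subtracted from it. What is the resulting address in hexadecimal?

0x110913cea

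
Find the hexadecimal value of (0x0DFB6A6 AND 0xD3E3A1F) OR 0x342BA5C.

0x35EBA5E

0x0DFB6A6 AND 0xD3E3A1F = 0x01E3206.
Then OR with 0x342BA5C.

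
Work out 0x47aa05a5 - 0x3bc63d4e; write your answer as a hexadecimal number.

0xbe3c857

Subtract column by column in base 16:
  5-e → 7 (borrow)
  a-4-1 → 5
  5-d → 8 (borrow)
  0-3-1 → c (borrow)
  a-6-1 → 3
  a-c → e (borrow)
  7-b-1 → b (borrow)
  4-3-1 → 0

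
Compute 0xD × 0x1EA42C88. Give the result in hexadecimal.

Multiply each base-16 digit by 13, carrying:
  8×13 = 104 → write 8 carry 6
  8×13+6 = 110 → write E carry 6
  C×13+6 = 162 → write 2 carry 10
  2×13+10 = 36 → write 4 carry 2
  4×13+2 = 54 → write 6 carry 3
  A×13+3 = 133 → write 5 carry 8
  E×13+8 = 190 → write E carry 11
  1×13+11 = 24 → write 8 carry 1
  remaining carry: 1

0x18E5642E8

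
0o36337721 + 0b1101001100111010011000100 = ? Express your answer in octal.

0b1101001100111010011000100 = 0o151472304 in octal.
Add column by column in base 8, right to left:
  1+4 = 5
  2+0 = 2
  7+3 = 2 carry 1
  7+2+1 = 2 carry 1
  3+7+1 = 3 carry 1
  3+4+1 = 0 carry 1
  6+1+1 = 0 carry 1
  3+5+1 = 1 carry 1
  0+1+1 = 2

0o210032225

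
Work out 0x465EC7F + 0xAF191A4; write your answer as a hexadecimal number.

Add column by column in base 16, right to left:
  F+4 = 3 carry 1
  7+A+1 = 2 carry 1
  C+1+1 = E
  E+9 = 7 carry 1
  5+1+1 = 7
  6+F = 5 carry 1
  4+A+1 = F

0xF577E23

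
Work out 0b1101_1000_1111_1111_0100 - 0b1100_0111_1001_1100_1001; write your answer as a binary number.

0b10001011000101011

Subtract column by column in base 2:
  0-1 → 1 (borrow)
  0-0-1 → 1 (borrow)
  1-0-1 → 0
  0-1 → 1 (borrow)
  1-0-1 → 0
  1-0 → 1
  1-1 → 0
  1-1 → 0
  1-1 → 0
  1-0 → 1
  1-0 → 1
  1-1 → 0
  0-1 → 1 (borrow)
  0-1-1 → 0 (borrow)
  0-1-1 → 0 (borrow)
  1-0-1 → 0
  1-0 → 1
  0-0 → 0
  1-1 → 0
  1-1 → 0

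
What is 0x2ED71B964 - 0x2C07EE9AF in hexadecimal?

0x2CF2CFB5

Subtract column by column in base 16:
  4-F → 5 (borrow)
  6-A-1 → B (borrow)
  9-9-1 → F (borrow)
  B-E-1 → C (borrow)
  1-E-1 → 2 (borrow)
  7-7-1 → F (borrow)
  D-0-1 → C
  E-C → 2
  2-2 → 0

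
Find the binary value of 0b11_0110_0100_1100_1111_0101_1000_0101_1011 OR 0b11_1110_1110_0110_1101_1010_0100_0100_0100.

0b1111101110111011111111110001011111

OR bit by bit (1 where either bit is 1):
  1101100100110011110101100001011011
| 1111101110011011011010010001000100
= 1111101110111011111111110001011111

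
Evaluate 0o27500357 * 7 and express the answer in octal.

Multiply each base-8 digit by 7, carrying:
  7×7 = 49 → write 1 carry 6
  5×7+6 = 41 → write 1 carry 5
  3×7+5 = 26 → write 2 carry 3
  0×7+3 = 3 → write 3
  0×7 = 0 → write 0
  5×7 = 35 → write 3 carry 4
  7×7+4 = 53 → write 5 carry 6
  2×7+6 = 20 → write 4 carry 2
  remaining carry: 2

0o245303211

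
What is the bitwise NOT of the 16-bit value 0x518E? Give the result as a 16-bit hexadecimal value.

0xAE71

Each hex digit d becomes F−d:
  5→A, 1→E, 8→7, E→1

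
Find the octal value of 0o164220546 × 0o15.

0o2747531056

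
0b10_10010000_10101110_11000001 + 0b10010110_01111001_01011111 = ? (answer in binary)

0b11001001110010100000100000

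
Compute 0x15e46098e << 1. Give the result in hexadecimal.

1 bits is not a whole number of base-16 digits; in binary: 101011110010001100000100110001110 << 1 = 1010111100100011000001001100011100.

0x2bc8c131c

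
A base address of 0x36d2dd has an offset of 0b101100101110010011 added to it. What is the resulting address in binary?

0x36d2dd = 0b1101101101001011011101 in binary.
Add column by column in base 2, right to left:
  1+1 = 0 carry 1
  0+1+1 = 0 carry 1
  1+0+1 = 0 carry 1
  1+0+1 = 0 carry 1
  1+1+1 = 1 carry 1
  0+0+1 = 1
  1+0 = 1
  1+1 = 0 carry 1
  0+1+1 = 0 carry 1
  1+1+1 = 1 carry 1
  0+0+1 = 1
  0+1 = 1
  1+0 = 1
  0+0 = 0
  1+1 = 0 carry 1
  1+1+1 = 1 carry 1
  0+0+1 = 1
  1+1 = 0 carry 1
  1+0+1 = 0 carry 1
  0+0+1 = 1
  1+0 = 1
  1+0 = 1

0b1110011001111001110000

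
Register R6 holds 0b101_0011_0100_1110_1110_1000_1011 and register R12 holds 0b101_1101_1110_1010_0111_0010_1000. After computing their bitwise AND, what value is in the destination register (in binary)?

0b101000101001010011000001000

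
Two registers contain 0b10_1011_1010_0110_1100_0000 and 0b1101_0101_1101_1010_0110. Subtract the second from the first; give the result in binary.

0b111100100100100011010

Subtract column by column in base 2:
  0-0 → 0
  0-1 → 1 (borrow)
  0-1-1 → 0 (borrow)
  0-0-1 → 1 (borrow)
  0-0-1 → 1 (borrow)
  0-1-1 → 0 (borrow)
  1-0-1 → 0
  1-1 → 0
  0-1 → 1 (borrow)
  1-0-1 → 0
  1-1 → 0
  0-1 → 1 (borrow)
  0-1-1 → 0 (borrow)
  1-0-1 → 0
  0-1 → 1 (borrow)
  1-0-1 → 0
  1-1 → 0
  1-0 → 1
  0-1 → 1 (borrow)
  1-1-1 → 1 (borrow)
  0-0-1 → 1 (borrow)
  1-0-1 → 0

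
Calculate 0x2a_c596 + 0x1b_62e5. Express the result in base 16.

0x46287b

Add column by column in base 16, right to left:
  6+5 = b
  9+e = 7 carry 1
  5+2+1 = 8
  c+6 = 2 carry 1
  a+b+1 = 6 carry 1
  2+1+1 = 4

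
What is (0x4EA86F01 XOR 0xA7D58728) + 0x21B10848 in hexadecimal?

0x10B2EF071

First 0x4EA86F01 XOR 0xA7D58728 = 0xE97DE829.
Add column by column in base 16, right to left:
  9+8 = 1 carry 1
  2+4+1 = 7
  8+8 = 0 carry 1
  E+0+1 = F
  D+1 = E
  7+B = 2 carry 1
  9+1+1 = B
  E+2 = 0 carry 1
  final carry 1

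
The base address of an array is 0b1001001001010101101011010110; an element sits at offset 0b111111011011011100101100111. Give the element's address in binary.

0b10001000100110001010000111101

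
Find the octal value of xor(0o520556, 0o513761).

XOR each oct digit independently (no carries):
  5^5=0, 2^1=3, 0^3=3, 5^7=2, 5^6=3, 6^1=7

0o033237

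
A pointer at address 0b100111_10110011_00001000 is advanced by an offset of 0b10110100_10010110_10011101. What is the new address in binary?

0b110111000100100110100101

Add column by column in base 2, right to left:
  0+1 = 1
  0+0 = 0
  0+1 = 1
  1+1 = 0 carry 1
  0+1+1 = 0 carry 1
  0+0+1 = 1
  0+0 = 0
  0+1 = 1
  1+0 = 1
  1+1 = 0 carry 1
  0+1+1 = 0 carry 1
  0+0+1 = 1
  1+1 = 0 carry 1
  1+0+1 = 0 carry 1
  0+0+1 = 1
  1+1 = 0 carry 1
  1+0+1 = 0 carry 1
  1+0+1 = 0 carry 1
  1+1+1 = 1 carry 1
  0+0+1 = 1
  0+1 = 1
  1+1 = 0 carry 1
  0+0+1 = 1
  0+1 = 1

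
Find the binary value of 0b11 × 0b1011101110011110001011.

0b100011001011011010100001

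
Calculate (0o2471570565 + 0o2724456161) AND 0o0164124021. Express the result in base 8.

Add column by column in base 8, right to left:
  5+1 = 6
  6+6 = 4 carry 1
  5+1+1 = 7
  0+6 = 6
  7+5 = 4 carry 1
  5+4+1 = 2 carry 1
  1+4+1 = 6
  7+2 = 1 carry 1
  4+7+1 = 4 carry 1
  2+2+1 = 5
Sum = 0o5416246746; now AND with 0o0164124021:
  5&0=0, 4&1=0, 1&6=0, 6&4=4, 2&1=0, 4&2=0, 6&4=4, 7&0=0, 4&2=0, 6&1=0

0o4004000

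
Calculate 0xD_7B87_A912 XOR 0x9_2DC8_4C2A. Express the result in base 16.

XOR each hex digit independently (no carries):
  D^9=4, 7^2=5, B^D=6, 8^C=4, 7^8=F, A^4=E, 9^C=5, 1^2=3, 2^A=8

0x4564FE538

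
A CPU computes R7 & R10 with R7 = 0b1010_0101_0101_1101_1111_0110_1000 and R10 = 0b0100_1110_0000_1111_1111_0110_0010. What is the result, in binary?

AND bit by bit (1 only where both bits are 1):
  1010010101011101111101101000
& 0100111000001111111101100010
= 0000010000001101111101100000

0b0000010000001101111101100000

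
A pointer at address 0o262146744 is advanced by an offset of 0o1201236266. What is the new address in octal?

0o1463405232

Add column by column in base 8, right to left:
  4+6 = 2 carry 1
  4+6+1 = 3 carry 1
  7+2+1 = 2 carry 1
  6+6+1 = 5 carry 1
  4+3+1 = 0 carry 1
  1+2+1 = 4
  2+1 = 3
  6+0 = 6
  2+2 = 4
  0+1 = 1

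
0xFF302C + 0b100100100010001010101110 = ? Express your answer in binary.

0b1100100010101001011011010

0xFF302C = 0b111111110011000000101100 in binary.
Add column by column in base 2, right to left:
  0+0 = 0
  0+1 = 1
  1+1 = 0 carry 1
  1+1+1 = 1 carry 1
  0+0+1 = 1
  1+1 = 0 carry 1
  0+0+1 = 1
  0+1 = 1
  0+0 = 0
  0+1 = 1
  0+0 = 0
  0+0 = 0
  1+0 = 1
  1+1 = 0 carry 1
  0+0+1 = 1
  0+0 = 0
  1+0 = 1
  1+1 = 0 carry 1
  1+0+1 = 0 carry 1
  1+0+1 = 0 carry 1
  1+1+1 = 1 carry 1
  1+0+1 = 0 carry 1
  1+0+1 = 0 carry 1
  1+1+1 = 1 carry 1
  final carry 1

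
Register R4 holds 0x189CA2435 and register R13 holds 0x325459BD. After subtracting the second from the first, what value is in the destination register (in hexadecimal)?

0x15775CA78

Subtract column by column in base 16:
  5-D → 8 (borrow)
  3-B-1 → 7 (borrow)
  4-9-1 → A (borrow)
  2-5-1 → C (borrow)
  A-4-1 → 5
  C-5 → 7
  9-2 → 7
  8-3 → 5
  1-0 → 1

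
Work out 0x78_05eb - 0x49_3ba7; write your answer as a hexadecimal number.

0x2eca44

Subtract column by column in base 16:
  b-7 → 4
  e-a → 4
  5-b → a (borrow)
  0-3-1 → c (borrow)
  8-9-1 → e (borrow)
  7-4-1 → 2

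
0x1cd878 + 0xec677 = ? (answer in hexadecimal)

Add column by column in base 16, right to left:
  8+7 = f
  7+7 = e
  8+6 = e
  d+c = 9 carry 1
  c+e+1 = b carry 1
  1+0+1 = 2

0x2b9eef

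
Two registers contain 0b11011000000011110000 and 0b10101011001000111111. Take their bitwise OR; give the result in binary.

0b11111011001011111111

OR bit by bit (1 where either bit is 1):
  11011000000011110000
| 10101011001000111111
= 11111011001011111111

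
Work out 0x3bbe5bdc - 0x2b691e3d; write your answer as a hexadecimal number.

0x10553d9f

Subtract column by column in base 16:
  c-d → f (borrow)
  d-3-1 → 9
  b-e → d (borrow)
  5-1-1 → 3
  e-9 → 5
  b-6 → 5
  b-b → 0
  3-2 → 1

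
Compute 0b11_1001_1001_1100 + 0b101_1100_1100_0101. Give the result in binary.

Add column by column in base 2, right to left:
  0+1 = 1
  0+0 = 0
  1+1 = 0 carry 1
  1+0+1 = 0 carry 1
  1+0+1 = 0 carry 1
  0+0+1 = 1
  0+1 = 1
  1+1 = 0 carry 1
  1+0+1 = 0 carry 1
  0+0+1 = 1
  0+1 = 1
  1+1 = 0 carry 1
  1+1+1 = 1 carry 1
  1+0+1 = 0 carry 1
  0+1+1 = 0 carry 1
  final carry 1

0b1001011001100001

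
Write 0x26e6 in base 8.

Expand each hex digit to 4 bits: 2=0010 6=0110 e=1110 6=0110.
Group the bits in threes: 010 011 011 100 110 → 23346.

0o23346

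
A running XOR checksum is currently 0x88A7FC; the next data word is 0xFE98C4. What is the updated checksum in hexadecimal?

0x763F38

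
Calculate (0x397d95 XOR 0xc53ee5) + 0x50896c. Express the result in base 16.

First 0x397d95 XOR 0xc53ee5 = 0xfc4370.
Add column by column in base 16, right to left:
  0+c = c
  7+6 = d
  3+9 = c
  4+8 = c
  c+0 = c
  f+5 = 4 carry 1
  final carry 1

0x14cccdc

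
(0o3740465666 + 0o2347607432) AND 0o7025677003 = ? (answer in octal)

0o6000275000

Add column by column in base 8, right to left:
  6+2 = 0 carry 1
  6+3+1 = 2 carry 1
  6+4+1 = 3 carry 1
  5+7+1 = 5 carry 1
  6+0+1 = 7
  4+6 = 2 carry 1
  0+7+1 = 0 carry 1
  4+4+1 = 1 carry 1
  7+3+1 = 3 carry 1
  3+2+1 = 6
Sum = 0o6310275320; now AND with 0o7025677003:
  6&7=6, 3&0=0, 1&2=0, 0&5=0, 2&6=2, 7&7=7, 5&7=5, 3&0=0, 2&0=0, 0&3=0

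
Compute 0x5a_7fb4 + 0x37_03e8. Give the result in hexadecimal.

0x91839c

Add column by column in base 16, right to left:
  4+8 = c
  b+e = 9 carry 1
  f+3+1 = 3 carry 1
  7+0+1 = 8
  a+7 = 1 carry 1
  5+3+1 = 9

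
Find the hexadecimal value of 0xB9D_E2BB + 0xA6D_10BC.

Add column by column in base 16, right to left:
  B+C = 7 carry 1
  B+B+1 = 7 carry 1
  2+0+1 = 3
  E+1 = F
  D+D = A carry 1
  9+6+1 = 0 carry 1
  B+A+1 = 6 carry 1
  final carry 1

0x160AF377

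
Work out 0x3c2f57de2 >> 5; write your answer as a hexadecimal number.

5 bits is not a whole number of base-16 digits; in binary: 1111000010111101010111110111100010 >> 5 = 11110000101111010101111101111.

0x1e17abef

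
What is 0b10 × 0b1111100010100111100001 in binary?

Multiply each base-2 digit by 2, carrying:
  1×2 = 2 → write 0 carry 1
  0×2+1 = 1 → write 1
  0×2 = 0 → write 0
  0×2 = 0 → write 0
  0×2 = 0 → write 0
  1×2 = 2 → write 0 carry 1
  1×2+1 = 3 → write 1 carry 1
  1×2+1 = 3 → write 1 carry 1
  1×2+1 = 3 → write 1 carry 1
  0×2+1 = 1 → write 1
  0×2 = 0 → write 0
  1×2 = 2 → write 0 carry 1
  0×2+1 = 1 → write 1
  1×2 = 2 → write 0 carry 1
  0×2+1 = 1 → write 1
  0×2 = 0 → write 0
  0×2 = 0 → write 0
  1×2 = 2 → write 0 carry 1
  1×2+1 = 3 → write 1 carry 1
  1×2+1 = 3 → write 1 carry 1
  1×2+1 = 3 → write 1 carry 1
  1×2+1 = 3 → write 1 carry 1
  remaining carry: 1

0b11111000101001111000010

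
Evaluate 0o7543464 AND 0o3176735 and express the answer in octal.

AND each oct digit independently (no carries):
  7&3=3, 5&1=1, 4&7=4, 3&6=2, 4&7=4, 6&3=2, 4&5=4

0o3142424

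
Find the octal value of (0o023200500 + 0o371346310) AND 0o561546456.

0o400546010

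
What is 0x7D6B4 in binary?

Expand each hex digit to 4 bits: 7=0111 D=1101 6=0110 B=1011 4=0100.

0b1111101011010110100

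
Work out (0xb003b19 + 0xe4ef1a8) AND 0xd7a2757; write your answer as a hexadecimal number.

Add column by column in base 16, right to left:
  9+8 = 1 carry 1
  1+a+1 = c
  b+1 = c
  3+f = 2 carry 1
  0+e+1 = f
  0+4 = 4
  b+e = 9 carry 1
  final carry 1
Sum = 0x194f2cc1; now AND with 0xd7a2757:
  1&0=0, 9&d=9, 4&7=4, f&a=a, 2&2=2, c&7=4, c&5=4, 1&7=1

0x94a2441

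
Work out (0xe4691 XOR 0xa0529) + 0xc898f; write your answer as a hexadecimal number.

0x10cd47

First 0xe4691 XOR 0xa0529 = 0x443b8.
Add column by column in base 16, right to left:
  8+f = 7 carry 1
  b+8+1 = 4 carry 1
  3+9+1 = d
  4+8 = c
  4+c = 0 carry 1
  final carry 1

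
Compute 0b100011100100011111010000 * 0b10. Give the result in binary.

Multiply each base-2 digit by 2, carrying:
  0×2 = 0 → write 0
  0×2 = 0 → write 0
  0×2 = 0 → write 0
  0×2 = 0 → write 0
  1×2 = 2 → write 0 carry 1
  0×2+1 = 1 → write 1
  1×2 = 2 → write 0 carry 1
  1×2+1 = 3 → write 1 carry 1
  1×2+1 = 3 → write 1 carry 1
  1×2+1 = 3 → write 1 carry 1
  1×2+1 = 3 → write 1 carry 1
  0×2+1 = 1 → write 1
  0×2 = 0 → write 0
  0×2 = 0 → write 0
  1×2 = 2 → write 0 carry 1
  0×2+1 = 1 → write 1
  0×2 = 0 → write 0
  1×2 = 2 → write 0 carry 1
  1×2+1 = 3 → write 1 carry 1
  1×2+1 = 3 → write 1 carry 1
  0×2+1 = 1 → write 1
  0×2 = 0 → write 0
  0×2 = 0 → write 0
  1×2 = 2 → write 0 carry 1
  remaining carry: 1

0b1000111001000111110100000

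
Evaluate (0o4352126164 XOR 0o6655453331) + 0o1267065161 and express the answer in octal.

0o3776662436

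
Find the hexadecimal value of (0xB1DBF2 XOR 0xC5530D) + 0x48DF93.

0xBD6892

First 0xB1DBF2 XOR 0xC5530D = 0x7488FF.
Add column by column in base 16, right to left:
  F+3 = 2 carry 1
  F+9+1 = 9 carry 1
  8+F+1 = 8 carry 1
  8+D+1 = 6 carry 1
  4+8+1 = D
  7+4 = B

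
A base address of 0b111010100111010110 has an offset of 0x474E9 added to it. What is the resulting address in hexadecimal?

0x81EBF

0b111010100111010110 = 0x3A9D6 in hexadecimal.
Add column by column in base 16, right to left:
  6+9 = F
  D+E = B carry 1
  9+4+1 = E
  A+7 = 1 carry 1
  3+4+1 = 8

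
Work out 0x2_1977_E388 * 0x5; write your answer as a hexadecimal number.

Multiply each base-16 digit by 5, carrying:
  8×5 = 40 → write 8 carry 2
  8×5+2 = 42 → write A carry 2
  3×5+2 = 17 → write 1 carry 1
  E×5+1 = 71 → write 7 carry 4
  7×5+4 = 39 → write 7 carry 2
  7×5+2 = 37 → write 5 carry 2
  9×5+2 = 47 → write F carry 2
  1×5+2 = 7 → write 7
  2×5 = 10 → write A

0xA7F5771A8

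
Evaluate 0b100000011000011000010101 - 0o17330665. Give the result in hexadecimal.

0x43d460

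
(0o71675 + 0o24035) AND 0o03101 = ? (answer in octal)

0o1100

Add column by column in base 8, right to left:
  5+5 = 2 carry 1
  7+3+1 = 3 carry 1
  6+0+1 = 7
  1+4 = 5
  7+2 = 1 carry 1
  final carry 1
Sum = 0o115732; now AND with 0o03101:
  1&0=0, 1&0=0, 5&3=1, 7&1=1, 3&0=0, 2&1=0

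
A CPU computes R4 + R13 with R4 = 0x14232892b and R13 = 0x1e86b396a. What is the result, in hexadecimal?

Add column by column in base 16, right to left:
  b+a = 5 carry 1
  2+6+1 = 9
  9+9 = 2 carry 1
  8+3+1 = c
  2+b = d
  3+6 = 9
  2+8 = a
  4+e = 2 carry 1
  1+1+1 = 3

0x32a9dc295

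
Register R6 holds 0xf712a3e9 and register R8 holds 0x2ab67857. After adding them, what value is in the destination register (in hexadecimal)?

0x121c91c40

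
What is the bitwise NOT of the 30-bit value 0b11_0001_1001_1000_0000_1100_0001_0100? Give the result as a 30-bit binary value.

0b001110011001111111001111101011

Invert each bit: 110001100110000000110000010100 → 001110011001111111001111101011.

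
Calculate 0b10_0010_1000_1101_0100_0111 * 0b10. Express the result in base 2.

0b10001010001101010001110

Multiply each base-2 digit by 2, carrying:
  1×2 = 2 → write 0 carry 1
  1×2+1 = 3 → write 1 carry 1
  1×2+1 = 3 → write 1 carry 1
  0×2+1 = 1 → write 1
  0×2 = 0 → write 0
  0×2 = 0 → write 0
  1×2 = 2 → write 0 carry 1
  0×2+1 = 1 → write 1
  1×2 = 2 → write 0 carry 1
  0×2+1 = 1 → write 1
  1×2 = 2 → write 0 carry 1
  1×2+1 = 3 → write 1 carry 1
  0×2+1 = 1 → write 1
  0×2 = 0 → write 0
  0×2 = 0 → write 0
  1×2 = 2 → write 0 carry 1
  0×2+1 = 1 → write 1
  1×2 = 2 → write 0 carry 1
  0×2+1 = 1 → write 1
  0×2 = 0 → write 0
  0×2 = 0 → write 0
  1×2 = 2 → write 0 carry 1
  remaining carry: 1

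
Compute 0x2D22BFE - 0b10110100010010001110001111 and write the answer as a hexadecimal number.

0x1086F

0b10110100010010001110001111 = 0x2D1238F in hexadecimal.
Subtract column by column in base 16:
  E-F → F (borrow)
  F-8-1 → 6
  B-3 → 8
  2-2 → 0
  2-1 → 1
  D-D → 0
  2-2 → 0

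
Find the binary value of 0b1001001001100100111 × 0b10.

Multiply each base-2 digit by 2, carrying:
  1×2 = 2 → write 0 carry 1
  1×2+1 = 3 → write 1 carry 1
  1×2+1 = 3 → write 1 carry 1
  0×2+1 = 1 → write 1
  0×2 = 0 → write 0
  1×2 = 2 → write 0 carry 1
  0×2+1 = 1 → write 1
  0×2 = 0 → write 0
  1×2 = 2 → write 0 carry 1
  1×2+1 = 3 → write 1 carry 1
  0×2+1 = 1 → write 1
  0×2 = 0 → write 0
  1×2 = 2 → write 0 carry 1
  0×2+1 = 1 → write 1
  0×2 = 0 → write 0
  1×2 = 2 → write 0 carry 1
  0×2+1 = 1 → write 1
  0×2 = 0 → write 0
  1×2 = 2 → write 0 carry 1
  remaining carry: 1

0b10010010011001001110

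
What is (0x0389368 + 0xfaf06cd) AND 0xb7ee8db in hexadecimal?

Add column by column in base 16, right to left:
  8+d = 5 carry 1
  6+c+1 = 3 carry 1
  3+6+1 = a
  9+0 = 9
  8+f = 7 carry 1
  3+a+1 = e
  0+f = f
Sum = 0xfe79a35; now AND with 0xb7ee8db:
  f&b=b, e&7=6, 7&e=6, 9&e=8, a&8=8, 3&d=1, 5&b=1

0xb668811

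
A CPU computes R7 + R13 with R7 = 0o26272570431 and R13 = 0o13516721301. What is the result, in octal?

Add column by column in base 8, right to left:
  1+1 = 2
  3+0 = 3
  4+3 = 7
  0+1 = 1
  7+2 = 1 carry 1
  5+7+1 = 5 carry 1
  2+6+1 = 1 carry 1
  7+1+1 = 1 carry 1
  2+5+1 = 0 carry 1
  6+3+1 = 2 carry 1
  2+1+1 = 4

0o42011511732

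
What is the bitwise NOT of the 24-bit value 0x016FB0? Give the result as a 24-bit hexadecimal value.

Each hex digit d becomes F−d:
  0→F, 1→E, 6→9, F→0, B→4, 0→F

0xFE904F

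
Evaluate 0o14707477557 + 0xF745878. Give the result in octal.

0xF745878 = 0o1735054170 in octal.
Add column by column in base 8, right to left:
  7+0 = 7
  5+7 = 4 carry 1
  5+1+1 = 7
  7+4 = 3 carry 1
  7+5+1 = 5 carry 1
  4+0+1 = 5
  7+5 = 4 carry 1
  0+3+1 = 4
  7+7 = 6 carry 1
  4+1+1 = 6
  1+0 = 1

0o16644553747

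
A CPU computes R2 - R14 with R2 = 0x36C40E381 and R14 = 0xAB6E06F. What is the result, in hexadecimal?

Subtract column by column in base 16:
  1-F → 2 (borrow)
  8-6-1 → 1
  3-0 → 3
  E-E → 0
  0-6 → A (borrow)
  4-B-1 → 8 (borrow)
  C-A-1 → 1
  6-0 → 6
  3-0 → 3

0x3618A0312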